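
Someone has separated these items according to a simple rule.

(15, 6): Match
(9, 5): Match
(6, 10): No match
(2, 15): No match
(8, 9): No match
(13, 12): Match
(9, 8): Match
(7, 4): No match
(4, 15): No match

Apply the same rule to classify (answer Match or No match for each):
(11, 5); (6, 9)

Match, No match

One predicate separates the groups cleanly: first ≥ 9.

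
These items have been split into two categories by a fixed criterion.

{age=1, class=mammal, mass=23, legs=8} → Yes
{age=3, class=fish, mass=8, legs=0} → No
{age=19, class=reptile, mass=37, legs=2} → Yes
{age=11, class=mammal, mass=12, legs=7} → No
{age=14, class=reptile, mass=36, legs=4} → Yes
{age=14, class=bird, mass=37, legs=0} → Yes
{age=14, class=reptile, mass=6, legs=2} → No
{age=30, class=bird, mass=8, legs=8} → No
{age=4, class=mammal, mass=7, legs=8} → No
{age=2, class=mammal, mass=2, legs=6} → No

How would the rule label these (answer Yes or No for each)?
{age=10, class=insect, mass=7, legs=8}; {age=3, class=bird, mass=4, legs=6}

No, No

'Yes' ⟺ mass ≥ 23.
{age=10, class=insect, mass=7, legs=8} — mass = 7, hence No. {age=3, class=bird, mass=4, legs=6} — mass = 4, hence No.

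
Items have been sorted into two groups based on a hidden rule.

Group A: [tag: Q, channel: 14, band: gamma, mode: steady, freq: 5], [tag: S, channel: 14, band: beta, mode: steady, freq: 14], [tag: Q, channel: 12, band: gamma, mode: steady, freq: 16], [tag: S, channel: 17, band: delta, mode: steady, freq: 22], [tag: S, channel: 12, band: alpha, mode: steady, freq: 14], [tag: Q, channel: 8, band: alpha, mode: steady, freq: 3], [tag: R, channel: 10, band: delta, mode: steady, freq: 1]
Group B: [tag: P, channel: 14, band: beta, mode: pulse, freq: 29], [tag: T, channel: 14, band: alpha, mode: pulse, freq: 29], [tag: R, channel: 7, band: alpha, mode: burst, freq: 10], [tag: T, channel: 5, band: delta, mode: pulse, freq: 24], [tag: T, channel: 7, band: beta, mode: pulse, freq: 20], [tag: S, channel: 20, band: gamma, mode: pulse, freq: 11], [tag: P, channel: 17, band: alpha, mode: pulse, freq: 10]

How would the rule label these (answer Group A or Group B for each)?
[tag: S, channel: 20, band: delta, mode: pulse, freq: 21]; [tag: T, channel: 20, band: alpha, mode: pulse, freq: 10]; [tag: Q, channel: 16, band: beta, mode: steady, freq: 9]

Checking candidate rules against both groups, what survives is: mode is steady.
[tag: S, channel: 20, band: delta, mode: pulse, freq: 21] — mode is pulse, hence Group B. [tag: T, channel: 20, band: alpha, mode: pulse, freq: 10] — mode is pulse, hence Group B. [tag: Q, channel: 16, band: beta, mode: steady, freq: 9] — mode is steady, hence Group A.

Group B, Group B, Group A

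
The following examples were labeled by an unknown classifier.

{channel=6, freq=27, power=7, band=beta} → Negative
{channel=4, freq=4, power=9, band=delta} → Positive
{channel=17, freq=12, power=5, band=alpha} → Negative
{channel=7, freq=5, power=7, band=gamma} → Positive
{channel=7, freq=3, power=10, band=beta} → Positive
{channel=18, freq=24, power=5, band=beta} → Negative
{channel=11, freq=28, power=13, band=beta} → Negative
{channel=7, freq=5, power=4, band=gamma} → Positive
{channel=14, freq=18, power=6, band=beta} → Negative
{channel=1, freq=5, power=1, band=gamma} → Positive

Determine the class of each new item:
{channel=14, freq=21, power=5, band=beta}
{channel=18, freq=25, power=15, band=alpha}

Negative, Negative

Every 'Positive' example satisfies: freq ≤ 5. None of the 'Negative' examples do.
{channel=14, freq=21, power=5, band=beta} — freq = 21, hence Negative. {channel=18, freq=25, power=15, band=alpha} — freq = 25, hence Negative.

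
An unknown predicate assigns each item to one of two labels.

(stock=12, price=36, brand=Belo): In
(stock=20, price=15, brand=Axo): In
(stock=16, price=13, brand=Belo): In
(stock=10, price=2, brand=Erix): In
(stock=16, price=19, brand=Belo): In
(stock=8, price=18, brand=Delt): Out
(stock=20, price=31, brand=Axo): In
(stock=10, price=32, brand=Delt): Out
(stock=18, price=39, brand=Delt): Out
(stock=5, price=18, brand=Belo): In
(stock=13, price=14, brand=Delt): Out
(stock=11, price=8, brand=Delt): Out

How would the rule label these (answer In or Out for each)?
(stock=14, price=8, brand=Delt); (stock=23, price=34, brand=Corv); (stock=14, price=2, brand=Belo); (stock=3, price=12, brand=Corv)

The pattern is that an item is 'In' exactly when: brand is not Delt.
(stock=14, price=8, brand=Delt): brand is Delt, fails this test → Out.
(stock=23, price=34, brand=Corv): brand is Corv, has this property → In.
(stock=14, price=2, brand=Belo): brand is Belo, has this property → In.
(stock=3, price=12, brand=Corv): brand is Corv, has this property → In.

Out, In, In, In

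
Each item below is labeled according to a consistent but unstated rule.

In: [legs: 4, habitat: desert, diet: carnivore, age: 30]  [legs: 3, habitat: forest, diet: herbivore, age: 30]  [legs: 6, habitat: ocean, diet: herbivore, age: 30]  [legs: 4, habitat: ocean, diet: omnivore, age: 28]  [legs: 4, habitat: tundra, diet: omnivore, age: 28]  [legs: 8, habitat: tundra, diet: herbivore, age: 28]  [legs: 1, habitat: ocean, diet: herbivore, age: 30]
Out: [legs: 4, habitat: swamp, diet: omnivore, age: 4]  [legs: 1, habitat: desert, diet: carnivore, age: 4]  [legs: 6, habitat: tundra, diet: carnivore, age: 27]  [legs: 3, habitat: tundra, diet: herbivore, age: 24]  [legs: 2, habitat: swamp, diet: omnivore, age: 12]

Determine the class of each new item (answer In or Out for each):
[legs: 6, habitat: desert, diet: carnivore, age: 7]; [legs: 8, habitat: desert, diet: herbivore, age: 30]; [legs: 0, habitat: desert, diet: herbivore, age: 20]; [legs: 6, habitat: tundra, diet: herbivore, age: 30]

Out, In, Out, In

The distinguishing property — age ≥ 28 — holds for all the 'In' cases and none of the 'Out' cases.
[legs: 6, habitat: desert, diet: carnivore, age: 7] — age = 7, hence Out. [legs: 8, habitat: desert, diet: herbivore, age: 30] — age = 30, hence In. [legs: 0, habitat: desert, diet: herbivore, age: 20] — age = 20, hence Out. [legs: 6, habitat: tundra, diet: herbivore, age: 30] — age = 30, hence In.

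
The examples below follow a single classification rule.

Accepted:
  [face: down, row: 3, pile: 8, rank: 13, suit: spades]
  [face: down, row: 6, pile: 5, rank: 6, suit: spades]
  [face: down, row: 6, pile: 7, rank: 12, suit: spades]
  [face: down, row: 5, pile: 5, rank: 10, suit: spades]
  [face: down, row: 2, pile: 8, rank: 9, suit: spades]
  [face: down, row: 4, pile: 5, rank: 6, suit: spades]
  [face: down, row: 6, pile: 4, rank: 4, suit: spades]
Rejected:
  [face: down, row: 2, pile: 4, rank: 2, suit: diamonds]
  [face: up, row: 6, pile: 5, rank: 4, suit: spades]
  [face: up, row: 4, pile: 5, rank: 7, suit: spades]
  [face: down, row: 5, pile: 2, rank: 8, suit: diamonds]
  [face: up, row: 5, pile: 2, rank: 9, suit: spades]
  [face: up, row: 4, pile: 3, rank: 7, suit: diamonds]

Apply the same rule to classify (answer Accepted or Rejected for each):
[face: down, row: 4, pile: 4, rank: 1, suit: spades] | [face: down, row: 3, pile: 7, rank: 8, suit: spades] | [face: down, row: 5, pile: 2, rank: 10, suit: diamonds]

Accepted, Accepted, Rejected

The distinguishing property — suit is spades AND face is down — holds for all the 'Accepted' cases and none of the 'Rejected' cases.
[face: down, row: 4, pile: 4, rank: 1, suit: spades] → suit is spades, face is down → Accepted. [face: down, row: 3, pile: 7, rank: 8, suit: spades] → suit is spades, face is down → Accepted. [face: down, row: 5, pile: 2, rank: 10, suit: diamonds] → suit is diamonds, face is down → Rejected.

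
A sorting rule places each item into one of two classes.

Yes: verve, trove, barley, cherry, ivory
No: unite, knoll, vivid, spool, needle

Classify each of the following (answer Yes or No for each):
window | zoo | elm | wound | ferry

The rule appears to be: contains 'r'.
No: window, since no 'r'.
No: zoo, since no 'r'.
No: elm, since no 'r'.
No: wound, since no 'r'.
Yes: ferry, since has 'r'.

No, No, No, No, Yes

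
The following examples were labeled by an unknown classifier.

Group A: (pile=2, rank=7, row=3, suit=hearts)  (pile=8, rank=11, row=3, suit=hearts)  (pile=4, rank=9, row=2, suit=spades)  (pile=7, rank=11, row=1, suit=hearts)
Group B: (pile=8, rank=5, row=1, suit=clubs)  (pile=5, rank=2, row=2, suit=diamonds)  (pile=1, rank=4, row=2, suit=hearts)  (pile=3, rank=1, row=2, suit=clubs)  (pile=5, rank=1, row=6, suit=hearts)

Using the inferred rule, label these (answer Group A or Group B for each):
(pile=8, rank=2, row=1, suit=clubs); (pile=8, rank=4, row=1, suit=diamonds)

Group B, Group B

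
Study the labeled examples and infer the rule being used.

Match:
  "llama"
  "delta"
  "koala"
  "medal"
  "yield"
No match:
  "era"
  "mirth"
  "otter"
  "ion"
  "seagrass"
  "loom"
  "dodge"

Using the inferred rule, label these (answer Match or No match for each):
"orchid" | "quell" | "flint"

No match, Match, Match

Every 'Match' example satisfies: odd length AND contains 'l'. None of the 'No match' examples do.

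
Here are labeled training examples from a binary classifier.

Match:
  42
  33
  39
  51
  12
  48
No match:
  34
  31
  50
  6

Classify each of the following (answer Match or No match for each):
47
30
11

No match, Match, No match

The rule appears to be: multiple of 3 AND at least 12.
No match: 47, since 47 = 3·15 + 2, 47 ≥ 12. Match: 30, since 30 = 3·10, 30 ≥ 12. No match: 11, since 11 = 3·3 + 2, 11 < 12.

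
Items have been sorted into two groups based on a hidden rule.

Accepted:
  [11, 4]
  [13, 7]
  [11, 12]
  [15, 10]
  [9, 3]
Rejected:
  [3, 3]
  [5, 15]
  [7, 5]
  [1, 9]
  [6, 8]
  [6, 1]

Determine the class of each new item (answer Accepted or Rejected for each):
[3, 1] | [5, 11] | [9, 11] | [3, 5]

Rejected, Rejected, Accepted, Rejected

Every 'Accepted' example satisfies: first ≥ 8. None of the 'Rejected' examples do.
Rejected: [3, 1], since first 3. Rejected: [5, 11], since first 5. Accepted: [9, 11], since first 9. Rejected: [3, 5], since first 3.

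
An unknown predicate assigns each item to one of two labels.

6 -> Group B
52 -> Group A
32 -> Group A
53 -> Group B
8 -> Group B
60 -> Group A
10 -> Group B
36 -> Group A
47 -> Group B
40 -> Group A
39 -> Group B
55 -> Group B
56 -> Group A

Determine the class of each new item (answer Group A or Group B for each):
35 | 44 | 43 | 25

Group B, Group A, Group B, Group B

The rule appears to be: even AND at least 32.
35: 35 is odd, 35 ≥ 32, doesn't qualify → Group B. 44: 44 is even, 44 ≥ 32, matches → Group A. 43: 43 is odd, 43 ≥ 32, doesn't qualify → Group B. 25: 25 is odd, 25 < 32, doesn't qualify → Group B.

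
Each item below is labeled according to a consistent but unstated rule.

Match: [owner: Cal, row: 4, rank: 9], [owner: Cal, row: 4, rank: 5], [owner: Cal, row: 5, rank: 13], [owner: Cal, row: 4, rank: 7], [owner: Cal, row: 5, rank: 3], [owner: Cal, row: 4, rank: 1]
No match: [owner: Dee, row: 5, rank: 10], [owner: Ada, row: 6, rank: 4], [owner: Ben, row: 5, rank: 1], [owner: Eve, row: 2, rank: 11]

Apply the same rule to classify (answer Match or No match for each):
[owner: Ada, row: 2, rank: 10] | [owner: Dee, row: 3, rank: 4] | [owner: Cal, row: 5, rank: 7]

No match, No match, Match

One predicate separates the groups cleanly: owner is Cal.
[owner: Ada, row: 2, rank: 10]: owner is Ada, doesn't qualify → No match. [owner: Dee, row: 3, rank: 4]: owner is Dee, doesn't qualify → No match. [owner: Cal, row: 5, rank: 7]: owner is Cal, passes → Match.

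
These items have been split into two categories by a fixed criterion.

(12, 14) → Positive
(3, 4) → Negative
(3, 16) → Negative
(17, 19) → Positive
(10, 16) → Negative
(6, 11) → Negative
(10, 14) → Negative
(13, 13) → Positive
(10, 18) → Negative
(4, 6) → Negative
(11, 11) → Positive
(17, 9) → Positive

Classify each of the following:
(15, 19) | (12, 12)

Positive, Positive

The common property of the 'Positive' items is: first ≥ 11. No 'Negative' item has it.
Positive: (15, 19), since first 15.
Positive: (12, 12), since first 12.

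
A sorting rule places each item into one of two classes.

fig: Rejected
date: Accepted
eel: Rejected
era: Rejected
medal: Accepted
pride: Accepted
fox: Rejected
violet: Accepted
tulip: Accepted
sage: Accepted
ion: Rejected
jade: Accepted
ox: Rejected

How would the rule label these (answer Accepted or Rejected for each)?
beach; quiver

Accepted, Accepted

The classifier is using: length ≥ 4.
beach → length 5 → Accepted.
quiver → length 6 → Accepted.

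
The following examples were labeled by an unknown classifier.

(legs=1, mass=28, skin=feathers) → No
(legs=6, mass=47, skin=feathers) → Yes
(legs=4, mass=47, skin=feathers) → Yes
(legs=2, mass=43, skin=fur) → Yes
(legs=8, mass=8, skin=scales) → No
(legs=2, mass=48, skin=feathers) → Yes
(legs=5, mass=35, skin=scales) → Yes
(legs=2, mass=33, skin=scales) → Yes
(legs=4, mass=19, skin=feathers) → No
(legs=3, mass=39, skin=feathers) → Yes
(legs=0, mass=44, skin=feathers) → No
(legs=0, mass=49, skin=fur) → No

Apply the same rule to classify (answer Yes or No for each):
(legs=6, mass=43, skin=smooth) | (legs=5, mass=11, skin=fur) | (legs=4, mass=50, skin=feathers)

Rule: legs ≥ 1 AND mass ≥ 33. This holds for each 'Yes' example and fails for each 'No' one.
Yes: (legs=6, mass=43, skin=smooth), since legs = 6, mass = 43.
No: (legs=5, mass=11, skin=fur), since legs = 5, mass = 11.
Yes: (legs=4, mass=50, skin=feathers), since legs = 4, mass = 50.

Yes, No, Yes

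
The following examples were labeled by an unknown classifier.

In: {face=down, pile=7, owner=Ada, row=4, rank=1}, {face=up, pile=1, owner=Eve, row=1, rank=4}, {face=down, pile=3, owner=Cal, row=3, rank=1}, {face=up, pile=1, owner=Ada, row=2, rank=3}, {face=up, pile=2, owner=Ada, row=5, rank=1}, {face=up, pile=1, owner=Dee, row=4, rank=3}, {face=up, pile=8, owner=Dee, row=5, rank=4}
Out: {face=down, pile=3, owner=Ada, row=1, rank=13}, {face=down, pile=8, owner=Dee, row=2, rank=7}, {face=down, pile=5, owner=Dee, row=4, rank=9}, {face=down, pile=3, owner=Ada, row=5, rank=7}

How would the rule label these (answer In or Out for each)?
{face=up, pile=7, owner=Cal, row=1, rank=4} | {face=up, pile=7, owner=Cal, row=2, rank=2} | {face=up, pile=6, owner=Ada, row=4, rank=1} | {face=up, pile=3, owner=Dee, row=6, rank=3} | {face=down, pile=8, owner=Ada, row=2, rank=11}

The rule appears to be: rank ≤ 4.
{face=up, pile=7, owner=Cal, row=1, rank=4} → rank = 4 → In.
{face=up, pile=7, owner=Cal, row=2, rank=2} → rank = 2 → In.
{face=up, pile=6, owner=Ada, row=4, rank=1} → rank = 1 → In.
{face=up, pile=3, owner=Dee, row=6, rank=3} → rank = 3 → In.
{face=down, pile=8, owner=Ada, row=2, rank=11} → rank = 11 → Out.

In, In, In, In, Out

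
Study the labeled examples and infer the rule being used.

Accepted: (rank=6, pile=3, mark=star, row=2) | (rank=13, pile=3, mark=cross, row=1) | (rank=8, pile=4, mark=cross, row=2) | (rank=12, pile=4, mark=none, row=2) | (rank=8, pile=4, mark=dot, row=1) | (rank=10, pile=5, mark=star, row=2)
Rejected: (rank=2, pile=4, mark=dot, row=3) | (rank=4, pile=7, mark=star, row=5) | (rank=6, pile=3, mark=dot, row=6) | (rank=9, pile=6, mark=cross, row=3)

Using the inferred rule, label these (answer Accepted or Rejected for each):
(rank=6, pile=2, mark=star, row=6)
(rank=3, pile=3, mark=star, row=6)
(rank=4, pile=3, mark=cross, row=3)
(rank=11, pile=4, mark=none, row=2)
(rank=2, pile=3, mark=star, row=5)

Rejected, Rejected, Rejected, Accepted, Rejected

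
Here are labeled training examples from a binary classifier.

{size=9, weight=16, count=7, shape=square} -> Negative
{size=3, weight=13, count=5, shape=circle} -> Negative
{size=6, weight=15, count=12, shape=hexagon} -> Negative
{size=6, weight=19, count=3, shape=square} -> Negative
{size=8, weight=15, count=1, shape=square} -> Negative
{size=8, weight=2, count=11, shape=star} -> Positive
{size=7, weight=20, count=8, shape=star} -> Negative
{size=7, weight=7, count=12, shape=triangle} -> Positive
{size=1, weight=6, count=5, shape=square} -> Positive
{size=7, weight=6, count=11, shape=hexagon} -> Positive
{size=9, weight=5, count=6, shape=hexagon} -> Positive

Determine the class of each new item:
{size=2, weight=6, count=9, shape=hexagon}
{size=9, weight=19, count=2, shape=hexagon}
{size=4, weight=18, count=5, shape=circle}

A rule that fits every label: weight ≤ 7 — true of each 'Positive' example, false of each 'Negative' one.
{size=2, weight=6, count=9, shape=hexagon}: weight = 6, meets the rule → Positive.
{size=9, weight=19, count=2, shape=hexagon}: weight = 19, doesn't match → Negative.
{size=4, weight=18, count=5, shape=circle}: weight = 18, doesn't match → Negative.

Positive, Negative, Negative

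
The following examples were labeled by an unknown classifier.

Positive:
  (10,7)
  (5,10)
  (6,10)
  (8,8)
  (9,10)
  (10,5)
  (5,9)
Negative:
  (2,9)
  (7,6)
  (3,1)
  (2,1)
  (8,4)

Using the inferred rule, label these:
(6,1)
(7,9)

The common property of the 'Positive' items is: sum ≥ 14. No 'Negative' item has it.
Negative: (6,1), since 6+1 = 7. Positive: (7,9), since 7+9 = 16.

Negative, Positive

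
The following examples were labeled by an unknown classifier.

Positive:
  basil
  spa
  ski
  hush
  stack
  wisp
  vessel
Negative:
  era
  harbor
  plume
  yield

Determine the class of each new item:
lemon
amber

Rule: contains 's'. This holds for each 'Positive' example and fails for each 'Negative' one.
lemon → no 's' → Negative.
amber → no 's' → Negative.

Negative, Negative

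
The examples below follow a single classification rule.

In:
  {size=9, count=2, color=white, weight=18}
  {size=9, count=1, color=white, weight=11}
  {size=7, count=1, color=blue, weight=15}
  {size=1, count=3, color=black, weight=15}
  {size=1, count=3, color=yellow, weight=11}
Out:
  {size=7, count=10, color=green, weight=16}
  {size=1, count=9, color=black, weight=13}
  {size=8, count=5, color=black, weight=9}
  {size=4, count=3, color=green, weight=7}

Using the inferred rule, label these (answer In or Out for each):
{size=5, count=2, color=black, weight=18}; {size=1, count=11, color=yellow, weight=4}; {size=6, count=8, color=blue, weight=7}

Rule: count ≤ 3 AND weight ≥ 9. This holds for each 'In' example and fails for each 'Out' one.
{size=5, count=2, color=black, weight=18}: count = 2, weight = 18, qualifies → In. {size=1, count=11, color=yellow, weight=4}: count = 11, weight = 4, does not pass → Out. {size=6, count=8, color=blue, weight=7}: count = 8, weight = 7, does not pass → Out.

In, Out, Out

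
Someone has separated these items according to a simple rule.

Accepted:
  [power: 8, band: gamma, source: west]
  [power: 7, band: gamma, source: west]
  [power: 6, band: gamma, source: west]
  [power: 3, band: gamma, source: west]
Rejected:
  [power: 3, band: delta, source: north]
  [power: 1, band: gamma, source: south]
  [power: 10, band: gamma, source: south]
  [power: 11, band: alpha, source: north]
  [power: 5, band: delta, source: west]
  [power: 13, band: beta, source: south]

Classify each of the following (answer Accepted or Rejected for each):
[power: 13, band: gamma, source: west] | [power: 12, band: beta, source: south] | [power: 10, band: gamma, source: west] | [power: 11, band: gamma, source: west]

Accepted, Rejected, Accepted, Accepted

The classifier is using: band is gamma AND source is west.
[power: 13, band: gamma, source: west]: band is gamma, source is west, passes → Accepted. [power: 12, band: beta, source: south]: band is beta, source is south, doesn't match → Rejected. [power: 10, band: gamma, source: west]: band is gamma, source is west, passes → Accepted. [power: 11, band: gamma, source: west]: band is gamma, source is west, passes → Accepted.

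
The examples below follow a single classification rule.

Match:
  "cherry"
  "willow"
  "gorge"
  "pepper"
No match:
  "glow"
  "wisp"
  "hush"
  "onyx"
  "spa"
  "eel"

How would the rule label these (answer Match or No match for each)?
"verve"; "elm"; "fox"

The pattern is that an item is 'Match' exactly when: length ≥ 5.

Match, No match, No match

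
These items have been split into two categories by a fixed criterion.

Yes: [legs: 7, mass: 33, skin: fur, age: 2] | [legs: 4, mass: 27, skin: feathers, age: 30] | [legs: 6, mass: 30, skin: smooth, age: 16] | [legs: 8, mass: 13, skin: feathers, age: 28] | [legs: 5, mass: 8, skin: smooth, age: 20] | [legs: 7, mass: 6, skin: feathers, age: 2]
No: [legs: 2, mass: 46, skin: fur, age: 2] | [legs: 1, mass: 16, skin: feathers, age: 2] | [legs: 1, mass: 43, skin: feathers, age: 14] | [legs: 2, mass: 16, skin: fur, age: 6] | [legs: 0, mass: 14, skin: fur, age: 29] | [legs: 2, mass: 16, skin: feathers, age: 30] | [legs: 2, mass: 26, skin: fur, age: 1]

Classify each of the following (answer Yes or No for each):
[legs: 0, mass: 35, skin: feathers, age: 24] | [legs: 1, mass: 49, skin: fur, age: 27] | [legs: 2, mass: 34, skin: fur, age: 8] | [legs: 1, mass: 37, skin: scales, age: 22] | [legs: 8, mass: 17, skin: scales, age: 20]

No, No, No, No, Yes

The pattern is that an item is 'Yes' exactly when: legs ≥ 4.
[legs: 0, mass: 35, skin: feathers, age: 24]: legs = 0 — lacks this property, so No.
[legs: 1, mass: 49, skin: fur, age: 27]: legs = 1 — lacks this property, so No.
[legs: 2, mass: 34, skin: fur, age: 8]: legs = 2 — lacks this property, so No.
[legs: 1, mass: 37, skin: scales, age: 22]: legs = 1 — lacks this property, so No.
[legs: 8, mass: 17, skin: scales, age: 20]: legs = 8 — satisfies this, so Yes.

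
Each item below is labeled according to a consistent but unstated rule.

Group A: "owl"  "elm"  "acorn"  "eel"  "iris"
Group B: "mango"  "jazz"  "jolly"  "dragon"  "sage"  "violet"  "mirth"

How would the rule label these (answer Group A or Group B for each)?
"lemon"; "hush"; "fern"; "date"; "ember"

Checking candidate rules against both groups, what survives is: starts with a vowel.

Group B, Group B, Group B, Group B, Group A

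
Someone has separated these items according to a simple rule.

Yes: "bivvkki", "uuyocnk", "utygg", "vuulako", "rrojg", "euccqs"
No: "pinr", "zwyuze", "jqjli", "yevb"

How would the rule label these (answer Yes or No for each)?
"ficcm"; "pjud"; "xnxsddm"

Yes, No, Yes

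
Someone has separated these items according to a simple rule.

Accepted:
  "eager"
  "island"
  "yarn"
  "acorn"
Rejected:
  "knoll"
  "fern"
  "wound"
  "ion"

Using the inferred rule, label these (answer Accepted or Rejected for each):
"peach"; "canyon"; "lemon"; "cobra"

The pattern is that an item is 'Accepted' exactly when: contains 'a'.
"peach": Accepted (has 'a').
"canyon": Accepted (has 'a').
"lemon": Rejected (no 'a').
"cobra": Accepted (has 'a').

Accepted, Accepted, Rejected, Accepted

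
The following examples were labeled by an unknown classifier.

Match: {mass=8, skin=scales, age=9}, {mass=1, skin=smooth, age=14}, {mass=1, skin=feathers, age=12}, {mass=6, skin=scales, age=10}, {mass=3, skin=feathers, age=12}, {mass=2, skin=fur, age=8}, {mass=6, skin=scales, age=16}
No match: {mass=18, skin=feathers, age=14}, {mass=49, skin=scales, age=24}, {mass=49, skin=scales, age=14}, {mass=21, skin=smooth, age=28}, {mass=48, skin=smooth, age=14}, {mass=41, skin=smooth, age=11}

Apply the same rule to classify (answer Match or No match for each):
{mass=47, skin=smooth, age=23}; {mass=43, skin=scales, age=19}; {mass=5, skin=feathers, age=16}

'Match' ⟺ mass ≤ 8.
No match: {mass=47, skin=smooth, age=23}, since mass = 47.
No match: {mass=43, skin=scales, age=19}, since mass = 43.
Match: {mass=5, skin=feathers, age=16}, since mass = 5.

No match, No match, Match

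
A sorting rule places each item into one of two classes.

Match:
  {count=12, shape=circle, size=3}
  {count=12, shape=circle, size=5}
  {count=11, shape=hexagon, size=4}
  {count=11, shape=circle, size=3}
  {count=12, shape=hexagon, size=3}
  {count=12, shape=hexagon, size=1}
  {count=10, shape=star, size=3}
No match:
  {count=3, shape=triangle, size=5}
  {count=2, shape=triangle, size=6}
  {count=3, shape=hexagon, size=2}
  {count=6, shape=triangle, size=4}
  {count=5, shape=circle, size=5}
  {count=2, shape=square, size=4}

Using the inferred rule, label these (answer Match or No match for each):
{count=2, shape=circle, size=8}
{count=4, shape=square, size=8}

No match, No match

Rule: count ≥ 10. This holds for each 'Match' example and fails for each 'No match' one.
No match: {count=2, shape=circle, size=8}, since count = 2. No match: {count=4, shape=square, size=8}, since count = 4.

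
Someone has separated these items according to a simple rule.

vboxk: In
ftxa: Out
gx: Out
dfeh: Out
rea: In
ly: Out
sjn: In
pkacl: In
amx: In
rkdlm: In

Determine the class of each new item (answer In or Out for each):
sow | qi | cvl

The classifier is using: odd length.
In: sow, since length 3. Out: qi, since length 2. In: cvl, since length 3.

In, Out, In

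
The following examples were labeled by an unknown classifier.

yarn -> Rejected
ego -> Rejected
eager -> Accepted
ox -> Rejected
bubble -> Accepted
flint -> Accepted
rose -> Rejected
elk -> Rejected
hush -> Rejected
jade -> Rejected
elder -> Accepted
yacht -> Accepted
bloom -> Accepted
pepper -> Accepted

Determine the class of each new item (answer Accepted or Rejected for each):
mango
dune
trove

Accepted, Rejected, Accepted

All 'Accepted' examples share one property — length ≥ 5 — and every 'Rejected' example lacks it.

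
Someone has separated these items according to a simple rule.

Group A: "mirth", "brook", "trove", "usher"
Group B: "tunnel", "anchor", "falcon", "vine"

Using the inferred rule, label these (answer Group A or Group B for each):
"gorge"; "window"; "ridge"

All 'Group A' examples share one property — odd length — and every 'Group B' example lacks it.
"gorge" — length 5, hence Group A.
"window" — length 6, hence Group B.
"ridge" — length 5, hence Group A.

Group A, Group B, Group A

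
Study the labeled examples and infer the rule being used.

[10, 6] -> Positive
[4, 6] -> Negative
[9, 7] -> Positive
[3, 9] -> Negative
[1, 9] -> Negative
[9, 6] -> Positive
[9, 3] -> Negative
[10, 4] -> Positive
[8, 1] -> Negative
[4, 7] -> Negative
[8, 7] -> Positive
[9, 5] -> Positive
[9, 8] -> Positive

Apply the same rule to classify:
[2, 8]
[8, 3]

Negative, Negative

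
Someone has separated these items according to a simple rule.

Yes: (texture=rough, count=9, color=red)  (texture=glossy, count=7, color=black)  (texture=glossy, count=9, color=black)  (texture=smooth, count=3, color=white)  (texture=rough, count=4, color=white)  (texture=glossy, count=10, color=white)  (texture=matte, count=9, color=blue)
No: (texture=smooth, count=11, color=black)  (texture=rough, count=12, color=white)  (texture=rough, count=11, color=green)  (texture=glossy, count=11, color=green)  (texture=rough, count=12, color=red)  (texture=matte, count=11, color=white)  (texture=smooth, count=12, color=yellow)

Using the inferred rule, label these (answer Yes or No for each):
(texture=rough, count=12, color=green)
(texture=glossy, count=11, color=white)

No, No

'Yes' ⟺ count ≤ 10.
(texture=rough, count=12, color=green): count = 12, does not satisfy this → No.
(texture=glossy, count=11, color=white): count = 11, does not satisfy this → No.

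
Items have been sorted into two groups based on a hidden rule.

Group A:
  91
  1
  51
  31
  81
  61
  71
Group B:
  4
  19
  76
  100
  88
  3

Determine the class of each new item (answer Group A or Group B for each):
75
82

Group B, Group B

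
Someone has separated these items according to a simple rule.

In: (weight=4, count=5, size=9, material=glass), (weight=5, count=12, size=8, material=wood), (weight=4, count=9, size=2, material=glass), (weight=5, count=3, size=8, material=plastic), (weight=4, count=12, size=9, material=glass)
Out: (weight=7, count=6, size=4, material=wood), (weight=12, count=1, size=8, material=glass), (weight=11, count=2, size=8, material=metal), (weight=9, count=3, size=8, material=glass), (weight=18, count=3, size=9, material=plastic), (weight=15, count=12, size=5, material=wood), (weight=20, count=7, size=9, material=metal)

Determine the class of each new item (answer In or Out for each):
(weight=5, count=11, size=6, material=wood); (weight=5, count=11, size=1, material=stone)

In, In

All 'In' examples share one property — weight ≤ 5 — and every 'Out' example lacks it.
(weight=5, count=11, size=6, material=wood): In (weight = 5). (weight=5, count=11, size=1, material=stone): In (weight = 5).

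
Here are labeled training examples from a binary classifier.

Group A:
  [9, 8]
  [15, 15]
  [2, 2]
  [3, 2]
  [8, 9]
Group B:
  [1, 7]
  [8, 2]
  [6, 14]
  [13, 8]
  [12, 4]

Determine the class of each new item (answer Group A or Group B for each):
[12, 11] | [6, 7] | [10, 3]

Group A, Group A, Group B

All 'Group A' examples share one property — |first − second| ≤ 1 — and every 'Group B' example lacks it.
[12, 11]: |12−11| = 1 — satisfies this, so Group A. [6, 7]: |6−7| = 1 — satisfies this, so Group A. [10, 3]: |10−3| = 7 — doesn't qualify, so Group B.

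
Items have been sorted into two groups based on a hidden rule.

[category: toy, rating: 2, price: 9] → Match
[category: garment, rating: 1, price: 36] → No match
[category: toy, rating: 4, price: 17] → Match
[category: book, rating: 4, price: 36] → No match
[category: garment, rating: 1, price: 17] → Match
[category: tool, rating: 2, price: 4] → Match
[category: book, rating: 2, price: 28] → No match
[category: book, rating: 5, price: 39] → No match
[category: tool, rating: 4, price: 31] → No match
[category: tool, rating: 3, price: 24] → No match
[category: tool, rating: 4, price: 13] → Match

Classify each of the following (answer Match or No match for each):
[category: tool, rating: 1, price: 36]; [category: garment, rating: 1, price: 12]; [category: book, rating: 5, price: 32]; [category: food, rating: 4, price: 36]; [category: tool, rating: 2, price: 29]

No match, Match, No match, No match, No match

The distinguishing property — price ≤ 17 — holds for all the 'Match' cases and none of the 'No match' cases.
[category: tool, rating: 1, price: 36]: No match (price = 36). [category: garment, rating: 1, price: 12]: Match (price = 12). [category: book, rating: 5, price: 32]: No match (price = 32). [category: food, rating: 4, price: 36]: No match (price = 36). [category: tool, rating: 2, price: 29]: No match (price = 29).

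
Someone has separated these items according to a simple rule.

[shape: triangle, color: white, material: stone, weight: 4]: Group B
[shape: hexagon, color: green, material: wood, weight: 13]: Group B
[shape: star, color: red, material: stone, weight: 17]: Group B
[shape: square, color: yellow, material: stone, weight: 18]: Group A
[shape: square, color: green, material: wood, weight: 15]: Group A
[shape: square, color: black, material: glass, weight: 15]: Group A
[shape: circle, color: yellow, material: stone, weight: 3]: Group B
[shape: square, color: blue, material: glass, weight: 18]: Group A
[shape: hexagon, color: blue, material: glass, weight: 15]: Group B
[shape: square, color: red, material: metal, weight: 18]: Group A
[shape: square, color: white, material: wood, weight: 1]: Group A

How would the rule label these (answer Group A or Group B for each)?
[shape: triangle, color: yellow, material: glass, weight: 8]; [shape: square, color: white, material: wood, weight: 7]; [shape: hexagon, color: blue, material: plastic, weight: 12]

Group B, Group A, Group B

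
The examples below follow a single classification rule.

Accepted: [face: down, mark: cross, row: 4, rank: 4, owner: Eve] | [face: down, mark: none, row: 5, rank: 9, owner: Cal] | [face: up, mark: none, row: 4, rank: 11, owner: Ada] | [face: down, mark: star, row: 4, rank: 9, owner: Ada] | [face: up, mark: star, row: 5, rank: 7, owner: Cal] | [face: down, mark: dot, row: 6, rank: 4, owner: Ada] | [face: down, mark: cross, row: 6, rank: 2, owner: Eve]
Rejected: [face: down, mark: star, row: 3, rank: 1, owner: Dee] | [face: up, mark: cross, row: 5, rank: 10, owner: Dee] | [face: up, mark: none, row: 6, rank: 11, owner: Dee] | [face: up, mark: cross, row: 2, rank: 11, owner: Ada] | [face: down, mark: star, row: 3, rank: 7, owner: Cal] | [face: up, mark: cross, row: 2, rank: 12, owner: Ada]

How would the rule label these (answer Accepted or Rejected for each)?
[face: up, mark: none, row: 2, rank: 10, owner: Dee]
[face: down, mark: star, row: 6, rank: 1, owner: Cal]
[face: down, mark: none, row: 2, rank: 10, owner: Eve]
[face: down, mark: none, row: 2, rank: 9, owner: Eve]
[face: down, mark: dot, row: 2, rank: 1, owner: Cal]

All 'Accepted' examples share one property — owner is not Dee AND row ≥ 4 — and every 'Rejected' example lacks it.
[face: up, mark: none, row: 2, rank: 10, owner: Dee]: owner is Dee, row = 2 — doesn't qualify, so Rejected. [face: down, mark: star, row: 6, rank: 1, owner: Cal]: owner is Cal, row = 6 — qualifies, so Accepted. [face: down, mark: none, row: 2, rank: 10, owner: Eve]: owner is Eve, row = 2 — doesn't qualify, so Rejected. [face: down, mark: none, row: 2, rank: 9, owner: Eve]: owner is Eve, row = 2 — doesn't qualify, so Rejected. [face: down, mark: dot, row: 2, rank: 1, owner: Cal]: owner is Cal, row = 2 — doesn't qualify, so Rejected.

Rejected, Accepted, Rejected, Rejected, Rejected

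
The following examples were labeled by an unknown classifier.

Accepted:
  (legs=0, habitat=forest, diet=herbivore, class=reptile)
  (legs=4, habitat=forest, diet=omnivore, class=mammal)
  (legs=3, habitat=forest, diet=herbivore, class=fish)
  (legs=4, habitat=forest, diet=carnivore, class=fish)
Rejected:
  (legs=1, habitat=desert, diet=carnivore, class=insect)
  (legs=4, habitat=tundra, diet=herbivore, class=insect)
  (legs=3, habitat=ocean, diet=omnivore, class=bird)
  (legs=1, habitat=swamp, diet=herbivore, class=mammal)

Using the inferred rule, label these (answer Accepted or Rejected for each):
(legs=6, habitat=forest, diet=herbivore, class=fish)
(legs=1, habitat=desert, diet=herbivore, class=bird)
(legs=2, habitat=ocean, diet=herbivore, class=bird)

Checking candidate rules against both groups, what survives is: habitat is forest.
(legs=6, habitat=forest, diet=herbivore, class=fish): habitat is forest, meets the rule → Accepted.
(legs=1, habitat=desert, diet=herbivore, class=bird): habitat is desert, doesn't qualify → Rejected.
(legs=2, habitat=ocean, diet=herbivore, class=bird): habitat is ocean, doesn't qualify → Rejected.

Accepted, Rejected, Rejected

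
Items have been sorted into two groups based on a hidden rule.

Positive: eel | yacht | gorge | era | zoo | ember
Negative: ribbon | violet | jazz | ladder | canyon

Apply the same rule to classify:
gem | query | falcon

Comparing the two groups points to one rule — odd length.

Positive, Positive, Negative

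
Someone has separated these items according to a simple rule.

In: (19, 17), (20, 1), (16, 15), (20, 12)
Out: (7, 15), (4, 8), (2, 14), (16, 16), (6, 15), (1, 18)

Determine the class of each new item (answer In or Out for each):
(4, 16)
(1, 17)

The pattern is that an item is 'In' exactly when: first > second.
(4, 16): 4 < 16 — doesn't qualify, so Out. (1, 17): 1 < 17 — doesn't qualify, so Out.

Out, Out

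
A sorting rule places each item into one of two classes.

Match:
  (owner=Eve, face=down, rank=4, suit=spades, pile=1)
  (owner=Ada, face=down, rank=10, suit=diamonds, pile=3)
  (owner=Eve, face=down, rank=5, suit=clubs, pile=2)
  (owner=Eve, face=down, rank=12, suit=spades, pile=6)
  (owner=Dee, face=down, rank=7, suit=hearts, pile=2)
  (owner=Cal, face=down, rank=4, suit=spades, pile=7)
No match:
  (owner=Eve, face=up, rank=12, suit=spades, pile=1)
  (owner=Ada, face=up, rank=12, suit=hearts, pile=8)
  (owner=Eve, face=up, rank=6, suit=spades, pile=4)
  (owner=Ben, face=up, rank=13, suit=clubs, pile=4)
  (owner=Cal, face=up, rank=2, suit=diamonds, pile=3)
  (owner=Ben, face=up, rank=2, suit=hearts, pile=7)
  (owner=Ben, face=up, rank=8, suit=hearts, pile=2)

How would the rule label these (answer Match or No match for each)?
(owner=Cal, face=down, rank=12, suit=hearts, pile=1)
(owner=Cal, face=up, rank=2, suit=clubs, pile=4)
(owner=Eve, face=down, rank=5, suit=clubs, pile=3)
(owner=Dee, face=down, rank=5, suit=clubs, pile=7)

Match, No match, Match, Match

Looking at the examples, the only property every 'Match' case has and every 'No match' case lacks is: face is down.
(owner=Cal, face=down, rank=12, suit=hearts, pile=1): face is down, fits → Match.
(owner=Cal, face=up, rank=2, suit=clubs, pile=4): face is up, fails this test → No match.
(owner=Eve, face=down, rank=5, suit=clubs, pile=3): face is down, fits → Match.
(owner=Dee, face=down, rank=5, suit=clubs, pile=7): face is down, fits → Match.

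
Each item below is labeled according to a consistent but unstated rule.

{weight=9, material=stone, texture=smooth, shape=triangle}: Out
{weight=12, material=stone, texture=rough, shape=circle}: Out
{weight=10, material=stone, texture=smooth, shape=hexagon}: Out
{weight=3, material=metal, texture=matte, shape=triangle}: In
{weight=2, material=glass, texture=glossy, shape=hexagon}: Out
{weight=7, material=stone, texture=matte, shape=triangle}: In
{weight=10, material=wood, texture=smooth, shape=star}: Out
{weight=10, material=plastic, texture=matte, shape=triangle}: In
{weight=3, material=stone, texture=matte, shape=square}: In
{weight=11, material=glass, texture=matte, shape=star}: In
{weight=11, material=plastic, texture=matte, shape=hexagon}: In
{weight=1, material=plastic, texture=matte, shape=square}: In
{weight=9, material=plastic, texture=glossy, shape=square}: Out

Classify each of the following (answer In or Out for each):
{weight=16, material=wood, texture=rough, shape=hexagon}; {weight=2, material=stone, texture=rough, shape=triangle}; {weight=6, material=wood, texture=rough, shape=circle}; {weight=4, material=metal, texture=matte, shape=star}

One predicate separates the groups cleanly: texture is matte.

Out, Out, Out, In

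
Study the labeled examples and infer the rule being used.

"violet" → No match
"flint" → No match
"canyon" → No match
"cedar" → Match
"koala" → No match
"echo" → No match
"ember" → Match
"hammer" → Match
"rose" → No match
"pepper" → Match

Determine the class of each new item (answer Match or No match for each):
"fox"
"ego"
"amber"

No match, No match, Match

Comparing the two groups points to one rule — ends with 'r'.
"fox": ends with 'x', does not satisfy this → No match. "ego": ends with 'o', does not satisfy this → No match. "amber": ends with 'r', fits → Match.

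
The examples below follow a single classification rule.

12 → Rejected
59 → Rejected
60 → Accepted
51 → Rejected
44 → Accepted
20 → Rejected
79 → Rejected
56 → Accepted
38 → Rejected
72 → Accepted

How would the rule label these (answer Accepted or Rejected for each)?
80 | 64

Accepted, Accepted

Rule: even AND at least 44. This holds for each 'Accepted' example and fails for each 'Rejected' one.
80 → 80 is even, 80 ≥ 44 → Accepted.
64 → 64 is even, 64 ≥ 44 → Accepted.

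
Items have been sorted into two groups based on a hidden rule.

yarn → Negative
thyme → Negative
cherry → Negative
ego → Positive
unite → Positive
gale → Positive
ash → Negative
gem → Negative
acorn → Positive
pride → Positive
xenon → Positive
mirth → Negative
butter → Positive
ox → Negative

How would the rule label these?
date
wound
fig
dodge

The rule appears to be: has ≥ 2 vowels.
date → 2 vowels → Positive.
wound → 2 vowels → Positive.
fig → 1 vowel → Negative.
dodge → 2 vowels → Positive.

Positive, Positive, Negative, Positive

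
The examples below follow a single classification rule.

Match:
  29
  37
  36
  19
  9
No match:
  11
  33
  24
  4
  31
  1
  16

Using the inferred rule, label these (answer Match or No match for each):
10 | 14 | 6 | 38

One predicate separates the groups cleanly: digit sum ≥ 8.
10: No match (digit sum 1+0 = 1). 14: No match (digit sum 1+4 = 5). 6: No match (digit sum 6). 38: Match (digit sum 3+8 = 11).

No match, No match, No match, Match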